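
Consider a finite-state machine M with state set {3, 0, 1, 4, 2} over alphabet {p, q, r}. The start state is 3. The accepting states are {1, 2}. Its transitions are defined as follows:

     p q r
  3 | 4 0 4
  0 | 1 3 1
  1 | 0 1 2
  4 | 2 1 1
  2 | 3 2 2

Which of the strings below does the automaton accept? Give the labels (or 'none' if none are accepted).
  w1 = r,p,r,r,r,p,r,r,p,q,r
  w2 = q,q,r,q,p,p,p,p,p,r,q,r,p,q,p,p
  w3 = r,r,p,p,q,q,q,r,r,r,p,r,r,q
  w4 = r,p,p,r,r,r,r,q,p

w1:
  start at 3
  read 'r': 3 → 4
  read 'p': 4 → 2
  read 'r': 2 → 2
  read 'r': 2 → 2
  read 'r': 2 → 2
  read 'p': 2 → 3
  read 'r': 3 → 4
  read 'r': 4 → 1
  read 'p': 1 → 0
  read 'q': 0 → 3
  read 'r': 3 → 4
  end 4, rejected
w2:
  start at 3
  read 'q': 3 → 0
  read 'q': 0 → 3
  read 'r': 3 → 4
  read 'q': 4 → 1
  read 'p': 1 → 0
  read 'p': 0 → 1
  read 'p': 1 → 0
  read 'p': 0 → 1
  read 'p': 1 → 0
  read 'r': 0 → 1
  read 'q': 1 → 1
  read 'r': 1 → 2
  read 'p': 2 → 3
  read 'q': 3 → 0
  read 'p': 0 → 1
  read 'p': 1 → 0
  end 0, rejected
w3:
  start at 3
  read 'r': 3 → 4
  read 'r': 4 → 1
  read 'p': 1 → 0
  read 'p': 0 → 1
  read 'q': 1 → 1
  read 'q': 1 → 1
  read 'q': 1 → 1
  read 'r': 1 → 2
  read 'r': 2 → 2
  read 'r': 2 → 2
  read 'p': 2 → 3
  read 'r': 3 → 4
  read 'r': 4 → 1
  read 'q': 1 → 1
  end 1, accepted
w4:
  start at 3
  read 'r': 3 → 4
  read 'p': 4 → 2
  read 'p': 2 → 3
  read 'r': 3 → 4
  read 'r': 4 → 1
  read 'r': 1 → 2
  read 'r': 2 → 2
  read 'q': 2 → 2
  read 'p': 2 → 3
  end 3, rejected

w3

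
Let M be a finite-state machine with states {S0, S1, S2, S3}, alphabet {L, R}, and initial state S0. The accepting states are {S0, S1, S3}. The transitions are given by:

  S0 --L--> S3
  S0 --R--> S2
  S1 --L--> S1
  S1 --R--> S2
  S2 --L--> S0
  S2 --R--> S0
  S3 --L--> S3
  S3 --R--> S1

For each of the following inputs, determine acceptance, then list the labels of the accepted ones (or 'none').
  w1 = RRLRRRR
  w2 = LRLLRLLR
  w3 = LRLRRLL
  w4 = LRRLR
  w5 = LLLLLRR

w2, w3

w1: Trace: S0 -R-> S2 -R-> S0 -L-> S3 -R-> S1 -R-> S2 -R-> S0 -R-> S2  → end S2, rejected
w2: Trace: S0 -L-> S3 -R-> S1 -L-> S1 -L-> S1 -R-> S2 -L-> S0 -L-> S3 -R-> S1  → end S1, accepted
w3: Trace: S0 -L-> S3 -R-> S1 -L-> S1 -R-> S2 -R-> S0 -L-> S3 -L-> S3  → end S3, accepted
w4: Trace: S0 -L-> S3 -R-> S1 -R-> S2 -L-> S0 -R-> S2  → end S2, rejected
w5: Trace: S0 -L-> S3 -L-> S3 -L-> S3 -L-> S3 -L-> S3 -R-> S1 -R-> S2  → end S2, rejected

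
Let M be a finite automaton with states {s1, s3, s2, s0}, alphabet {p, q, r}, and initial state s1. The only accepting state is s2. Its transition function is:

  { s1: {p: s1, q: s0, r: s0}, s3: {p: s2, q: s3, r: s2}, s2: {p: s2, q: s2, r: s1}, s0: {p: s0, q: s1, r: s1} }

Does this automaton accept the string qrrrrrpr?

Trace: s1 -q-> s0 -r-> s1 -r-> s0 -r-> s1 -r-> s0 -r-> s1 -p-> s1 -r-> s0
End state s0 is not accepting.

No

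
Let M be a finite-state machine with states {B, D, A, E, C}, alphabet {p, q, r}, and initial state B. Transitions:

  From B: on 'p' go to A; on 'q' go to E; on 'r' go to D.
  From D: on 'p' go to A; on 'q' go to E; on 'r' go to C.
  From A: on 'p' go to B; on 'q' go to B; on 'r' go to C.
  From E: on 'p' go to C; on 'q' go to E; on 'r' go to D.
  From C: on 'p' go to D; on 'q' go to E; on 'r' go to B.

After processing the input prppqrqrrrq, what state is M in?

Trace: B -p-> A -r-> C -p-> D -p-> A -q-> B -r-> D -q-> E -r-> D -r-> C -r-> B -q-> E

E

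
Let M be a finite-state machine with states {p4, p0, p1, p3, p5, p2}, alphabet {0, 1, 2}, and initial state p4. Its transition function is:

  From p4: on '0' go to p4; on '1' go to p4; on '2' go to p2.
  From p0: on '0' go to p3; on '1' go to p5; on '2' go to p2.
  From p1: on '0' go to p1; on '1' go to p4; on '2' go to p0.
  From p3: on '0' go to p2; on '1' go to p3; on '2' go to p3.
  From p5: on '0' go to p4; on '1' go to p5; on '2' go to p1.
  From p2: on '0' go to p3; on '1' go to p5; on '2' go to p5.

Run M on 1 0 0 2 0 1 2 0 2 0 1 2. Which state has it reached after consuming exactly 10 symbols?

Trace: p4 -1-> p4 -0-> p4 -0-> p4 -2-> p2 -0-> p3 -1-> p3 -2-> p3 -0-> p2 -2-> p5 -0-> p4
After 10 symbols: p4.

p4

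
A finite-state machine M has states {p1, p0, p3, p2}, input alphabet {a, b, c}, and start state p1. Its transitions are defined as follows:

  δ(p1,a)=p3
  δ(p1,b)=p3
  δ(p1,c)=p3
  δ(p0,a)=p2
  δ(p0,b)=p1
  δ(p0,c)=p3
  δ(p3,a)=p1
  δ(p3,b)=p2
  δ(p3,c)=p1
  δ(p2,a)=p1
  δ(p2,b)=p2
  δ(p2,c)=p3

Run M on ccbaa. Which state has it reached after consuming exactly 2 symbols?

p1

Trace: p1 -c-> p3 -c-> p1
After 2 symbols: p1.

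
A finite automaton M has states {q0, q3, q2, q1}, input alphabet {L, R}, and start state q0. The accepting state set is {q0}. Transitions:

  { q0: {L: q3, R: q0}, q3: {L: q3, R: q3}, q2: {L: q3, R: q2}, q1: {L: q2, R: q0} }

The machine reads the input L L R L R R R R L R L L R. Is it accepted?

No

start at q0
read 'L': q0 → q3
read 'L': q3 → q3
read 'R': q3 → q3
read 'L': q3 → q3
read 'R': q3 → q3
read 'R': q3 → q3
read 'R': q3 → q3
read 'R': q3 → q3
read 'L': q3 → q3
read 'R': q3 → q3
read 'L': q3 → q3
read 'L': q3 → q3
read 'R': q3 → q3
End state q3 is not accepting.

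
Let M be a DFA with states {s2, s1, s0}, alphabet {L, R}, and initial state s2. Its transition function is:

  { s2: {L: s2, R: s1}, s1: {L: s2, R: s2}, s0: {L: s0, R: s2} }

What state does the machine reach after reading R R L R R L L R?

s1

Trace: s2 -R-> s1 -R-> s2 -L-> s2 -R-> s1 -R-> s2 -L-> s2 -L-> s2 -R-> s1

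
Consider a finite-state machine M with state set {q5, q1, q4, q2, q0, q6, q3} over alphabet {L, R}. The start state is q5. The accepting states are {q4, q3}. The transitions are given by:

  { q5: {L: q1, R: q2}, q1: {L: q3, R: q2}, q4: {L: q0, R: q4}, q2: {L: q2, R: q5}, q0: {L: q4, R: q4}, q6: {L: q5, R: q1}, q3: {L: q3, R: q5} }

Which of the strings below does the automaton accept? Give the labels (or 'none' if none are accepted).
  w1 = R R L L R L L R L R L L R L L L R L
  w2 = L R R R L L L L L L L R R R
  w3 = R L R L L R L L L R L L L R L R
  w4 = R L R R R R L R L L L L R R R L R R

none

w1:
  start at q5
  read 'R': q5 → q2
  read 'R': q2 → q5
  read 'L': q5 → q1
  read 'L': q1 → q3
  read 'R': q3 → q5
  read 'L': q5 → q1
  read 'L': q1 → q3
  read 'R': q3 → q5
  read 'L': q5 → q1
  read 'R': q1 → q2
  read 'L': q2 → q2
  read 'L': q2 → q2
  read 'R': q2 → q5
  read 'L': q5 → q1
  read 'L': q1 → q3
  read 'L': q3 → q3
  read 'R': q3 → q5
  read 'L': q5 → q1
  end q1, rejected
w2:
  start at q5
  read 'L': q5 → q1
  read 'R': q1 → q2
  read 'R': q2 → q5
  read 'R': q5 → q2
  read 'L': q2 → q2
  read 'L': q2 → q2
  read 'L': q2 → q2
  read 'L': q2 → q2
  read 'L': q2 → q2
  read 'L': q2 → q2
  read 'L': q2 → q2
  read 'R': q2 → q5
  read 'R': q5 → q2
  read 'R': q2 → q5
  end q5, rejected
w3:
  start at q5
  read 'R': q5 → q2
  read 'L': q2 → q2
  read 'R': q2 → q5
  read 'L': q5 → q1
  read 'L': q1 → q3
  read 'R': q3 → q5
  read 'L': q5 → q1
  read 'L': q1 → q3
  read 'L': q3 → q3
  read 'R': q3 → q5
  read 'L': q5 → q1
  read 'L': q1 → q3
  read 'L': q3 → q3
  read 'R': q3 → q5
  read 'L': q5 → q1
  read 'R': q1 → q2
  end q2, rejected
w4:
  start at q5
  read 'R': q5 → q2
  read 'L': q2 → q2
  read 'R': q2 → q5
  read 'R': q5 → q2
  read 'R': q2 → q5
  read 'R': q5 → q2
  read 'L': q2 → q2
  read 'R': q2 → q5
  read 'L': q5 → q1
  read 'L': q1 → q3
  read 'L': q3 → q3
  read 'L': q3 → q3
  read 'R': q3 → q5
  read 'R': q5 → q2
  read 'R': q2 → q5
  read 'L': q5 → q1
  read 'R': q1 → q2
  read 'R': q2 → q5
  end q5, rejected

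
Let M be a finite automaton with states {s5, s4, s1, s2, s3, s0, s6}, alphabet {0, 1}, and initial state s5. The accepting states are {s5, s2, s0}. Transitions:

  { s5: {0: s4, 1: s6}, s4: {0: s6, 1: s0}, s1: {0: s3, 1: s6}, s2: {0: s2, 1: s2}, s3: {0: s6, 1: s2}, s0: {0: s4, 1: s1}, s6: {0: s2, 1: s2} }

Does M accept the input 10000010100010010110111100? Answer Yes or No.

Yes

s5 → s6 → s2 → s2 → s2 → s2 → s2 → s2 → s2 → s2 → s2 → s2 → s2 → s2 → s2 → s2 → s2 → s2 → s2 → s2 → s2 → s2 → s2 → s2 → s2 → s2 → s2
End state s2 is accepting.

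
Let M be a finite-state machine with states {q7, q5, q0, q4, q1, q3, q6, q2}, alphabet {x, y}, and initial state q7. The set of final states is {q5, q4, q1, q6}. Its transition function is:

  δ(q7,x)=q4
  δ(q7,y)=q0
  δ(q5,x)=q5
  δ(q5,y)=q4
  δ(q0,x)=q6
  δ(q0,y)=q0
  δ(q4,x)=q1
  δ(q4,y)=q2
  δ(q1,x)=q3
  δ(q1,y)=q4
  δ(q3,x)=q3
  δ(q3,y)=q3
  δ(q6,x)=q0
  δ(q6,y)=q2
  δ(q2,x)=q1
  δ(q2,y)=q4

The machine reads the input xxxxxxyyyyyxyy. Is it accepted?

No

q7 → q4 → q1 → q3 → q3 → q3 → q3 → q3 → q3 → q3 → q3 → q3 → q3 → q3 → q3
End state q3 is not accepting.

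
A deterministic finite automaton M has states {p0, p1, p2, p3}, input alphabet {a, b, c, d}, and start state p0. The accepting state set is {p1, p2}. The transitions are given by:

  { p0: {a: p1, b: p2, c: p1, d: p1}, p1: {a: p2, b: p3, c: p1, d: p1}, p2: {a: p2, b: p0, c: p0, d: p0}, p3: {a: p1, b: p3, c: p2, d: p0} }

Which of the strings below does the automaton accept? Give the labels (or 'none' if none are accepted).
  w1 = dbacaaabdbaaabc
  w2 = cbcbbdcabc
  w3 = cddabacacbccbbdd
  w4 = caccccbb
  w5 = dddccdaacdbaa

w1, w2, w3, w5

w1: p0 → p1 → p3 → p1 → p1 → p2 → p2 → p2 → p0 → p1 → p3 → p1 → p2 → p2 → p0 → p1  → end p1, accepted
w2: p0 → p1 → p3 → p2 → p0 → p2 → p0 → p1 → p2 → p0 → p1  → end p1, accepted
w3: p0 → p1 → p1 → p1 → p2 → p0 → p1 → p1 → p2 → p0 → p2 → p0 → p1 → p3 → p3 → p0 → p1  → end p1, accepted
w4: p0 → p1 → p2 → p0 → p1 → p1 → p1 → p3 → p3  → end p3, rejected
w5: p0 → p1 → p1 → p1 → p1 → p1 → p1 → p2 → p2 → p0 → p1 → p3 → p1 → p2  → end p2, accepted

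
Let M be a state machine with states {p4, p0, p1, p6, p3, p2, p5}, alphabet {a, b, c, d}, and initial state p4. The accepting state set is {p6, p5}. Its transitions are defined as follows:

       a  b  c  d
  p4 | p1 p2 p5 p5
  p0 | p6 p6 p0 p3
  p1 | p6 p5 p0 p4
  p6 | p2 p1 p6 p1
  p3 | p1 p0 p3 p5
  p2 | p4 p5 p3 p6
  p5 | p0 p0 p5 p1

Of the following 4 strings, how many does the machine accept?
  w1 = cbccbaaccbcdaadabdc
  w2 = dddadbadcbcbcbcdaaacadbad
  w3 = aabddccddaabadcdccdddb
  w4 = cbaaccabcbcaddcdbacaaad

w1: Trace: p4 -c-> p5 -b-> p0 -c-> p0 -c-> p0 -b-> p6 -a-> p2 -a-> p4 -c-> p5 -c-> p5 -b-> p0 -c-> p0 -d-> p3 -a-> p1 -a-> p6 -d-> p1 -a-> p6 -b-> p1 -d-> p4 -c-> p5  → end p5, accepted
w2: Trace: p4 -d-> p5 -d-> p1 -d-> p4 -a-> p1 -d-> p4 -b-> p2 -a-> p4 -d-> p5 -c-> p5 -b-> p0 -c-> p0 -b-> p6 -c-> p6 -b-> p1 -c-> p0 -d-> p3 -a-> p1 -a-> p6 -a-> p2 -c-> p3 -a-> p1 -d-> p4 -b-> p2 -a-> p4 -d-> p5  → end p5, accepted
w3: Trace: p4 -a-> p1 -a-> p6 -b-> p1 -d-> p4 -d-> p5 -c-> p5 -c-> p5 -d-> p1 -d-> p4 -a-> p1 -a-> p6 -b-> p1 -a-> p6 -d-> p1 -c-> p0 -d-> p3 -c-> p3 -c-> p3 -d-> p5 -d-> p1 -d-> p4 -b-> p2  → end p2, rejected
w4: Trace: p4 -c-> p5 -b-> p0 -a-> p6 -a-> p2 -c-> p3 -c-> p3 -a-> p1 -b-> p5 -c-> p5 -b-> p0 -c-> p0 -a-> p6 -d-> p1 -d-> p4 -c-> p5 -d-> p1 -b-> p5 -a-> p0 -c-> p0 -a-> p6 -a-> p2 -a-> p4 -d-> p5  → end p5, accepted

3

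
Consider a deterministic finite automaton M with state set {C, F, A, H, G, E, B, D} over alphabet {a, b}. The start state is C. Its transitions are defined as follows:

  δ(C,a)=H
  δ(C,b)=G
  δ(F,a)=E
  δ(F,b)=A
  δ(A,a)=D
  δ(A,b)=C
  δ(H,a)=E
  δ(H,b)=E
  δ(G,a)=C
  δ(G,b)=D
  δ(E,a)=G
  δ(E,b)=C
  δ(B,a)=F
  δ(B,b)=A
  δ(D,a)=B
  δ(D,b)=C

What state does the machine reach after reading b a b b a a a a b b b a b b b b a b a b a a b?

E

Trace: C -b-> G -a-> C -b-> G -b-> D -a-> B -a-> F -a-> E -a-> G -b-> D -b-> C -b-> G -a-> C -b-> G -b-> D -b-> C -b-> G -a-> C -b-> G -a-> C -b-> G -a-> C -a-> H -b-> E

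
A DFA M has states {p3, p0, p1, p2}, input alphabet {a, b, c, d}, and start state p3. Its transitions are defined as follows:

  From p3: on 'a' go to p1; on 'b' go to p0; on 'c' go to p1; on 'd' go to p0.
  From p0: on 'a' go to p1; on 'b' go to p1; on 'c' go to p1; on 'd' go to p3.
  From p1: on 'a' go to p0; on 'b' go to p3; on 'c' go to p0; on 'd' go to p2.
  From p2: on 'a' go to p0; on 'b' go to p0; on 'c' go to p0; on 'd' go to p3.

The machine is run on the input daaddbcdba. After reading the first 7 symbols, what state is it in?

start at p3
read 'd': p3 → p0
read 'a': p0 → p1
read 'a': p1 → p0
read 'd': p0 → p3
read 'd': p3 → p0
read 'b': p0 → p1
read 'c': p1 → p0
After 7 symbols: p0.

p0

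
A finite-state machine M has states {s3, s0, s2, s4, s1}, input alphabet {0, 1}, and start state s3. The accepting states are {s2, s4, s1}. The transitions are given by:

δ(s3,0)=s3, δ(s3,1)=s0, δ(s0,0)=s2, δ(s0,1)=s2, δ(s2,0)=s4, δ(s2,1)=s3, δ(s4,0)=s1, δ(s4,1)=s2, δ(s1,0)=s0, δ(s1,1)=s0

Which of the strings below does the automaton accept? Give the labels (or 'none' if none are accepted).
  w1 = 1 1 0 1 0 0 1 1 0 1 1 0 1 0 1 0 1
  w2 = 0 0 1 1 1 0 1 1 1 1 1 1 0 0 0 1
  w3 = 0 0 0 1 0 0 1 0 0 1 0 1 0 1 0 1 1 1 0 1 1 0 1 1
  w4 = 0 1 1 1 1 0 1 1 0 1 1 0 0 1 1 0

w3

w1:
  start at s3
  read '1': s3 → s0
  read '1': s0 → s2
  read '0': s2 → s4
  read '1': s4 → s2
  read '0': s2 → s4
  read '0': s4 → s1
  read '1': s1 → s0
  read '1': s0 → s2
  read '0': s2 → s4
  read '1': s4 → s2
  read '1': s2 → s3
  read '0': s3 → s3
  read '1': s3 → s0
  read '0': s0 → s2
  read '1': s2 → s3
  read '0': s3 → s3
  read '1': s3 → s0
  end s0, rejected
w2:
  start at s3
  read '0': s3 → s3
  read '0': s3 → s3
  read '1': s3 → s0
  read '1': s0 → s2
  read '1': s2 → s3
  read '0': s3 → s3
  read '1': s3 → s0
  read '1': s0 → s2
  read '1': s2 → s3
  read '1': s3 → s0
  read '1': s0 → s2
  read '1': s2 → s3
  read '0': s3 → s3
  read '0': s3 → s3
  read '0': s3 → s3
  read '1': s3 → s0
  end s0, rejected
w3:
  start at s3
  read '0': s3 → s3
  read '0': s3 → s3
  read '0': s3 → s3
  read '1': s3 → s0
  read '0': s0 → s2
  read '0': s2 → s4
  read '1': s4 → s2
  read '0': s2 → s4
  read '0': s4 → s1
  read '1': s1 → s0
  read '0': s0 → s2
  read '1': s2 → s3
  read '0': s3 → s3
  read '1': s3 → s0
  read '0': s0 → s2
  read '1': s2 → s3
  read '1': s3 → s0
  read '1': s0 → s2
  read '0': s2 → s4
  read '1': s4 → s2
  read '1': s2 → s3
  read '0': s3 → s3
  read '1': s3 → s0
  read '1': s0 → s2
  end s2, accepted
w4:
  start at s3
  read '0': s3 → s3
  read '1': s3 → s0
  read '1': s0 → s2
  read '1': s2 → s3
  read '1': s3 → s0
  read '0': s0 → s2
  read '1': s2 → s3
  read '1': s3 → s0
  read '0': s0 → s2
  read '1': s2 → s3
  read '1': s3 → s0
  read '0': s0 → s2
  read '0': s2 → s4
  read '1': s4 → s2
  read '1': s2 → s3
  read '0': s3 → s3
  end s3, rejected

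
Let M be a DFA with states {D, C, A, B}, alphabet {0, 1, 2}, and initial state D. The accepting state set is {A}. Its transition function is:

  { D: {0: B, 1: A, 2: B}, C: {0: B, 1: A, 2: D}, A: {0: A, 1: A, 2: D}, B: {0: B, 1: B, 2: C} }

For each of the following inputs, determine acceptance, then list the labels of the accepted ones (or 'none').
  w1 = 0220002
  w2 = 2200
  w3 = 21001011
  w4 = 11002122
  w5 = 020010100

none

w1: D → B → C → D → B → B → B → C  → end C, rejected
w2: D → B → C → B → B  → end B, rejected
w3: D → B → B → B → B → B → B → B → B  → end B, rejected
w4: D → A → A → A → A → D → A → D → B  → end B, rejected
w5: D → B → C → B → B → B → B → B → B → B  → end B, rejected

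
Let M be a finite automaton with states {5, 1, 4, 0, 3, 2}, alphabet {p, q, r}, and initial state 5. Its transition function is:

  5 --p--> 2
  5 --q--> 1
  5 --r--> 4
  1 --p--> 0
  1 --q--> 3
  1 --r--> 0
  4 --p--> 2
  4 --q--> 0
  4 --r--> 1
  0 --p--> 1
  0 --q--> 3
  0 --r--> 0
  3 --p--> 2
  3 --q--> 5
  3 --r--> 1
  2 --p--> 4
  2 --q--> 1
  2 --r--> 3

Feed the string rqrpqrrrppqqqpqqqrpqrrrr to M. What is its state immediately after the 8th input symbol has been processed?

0

5 → 4 → 0 → 0 → 1 → 3 → 1 → 0 → 0
After 8 symbols: 0.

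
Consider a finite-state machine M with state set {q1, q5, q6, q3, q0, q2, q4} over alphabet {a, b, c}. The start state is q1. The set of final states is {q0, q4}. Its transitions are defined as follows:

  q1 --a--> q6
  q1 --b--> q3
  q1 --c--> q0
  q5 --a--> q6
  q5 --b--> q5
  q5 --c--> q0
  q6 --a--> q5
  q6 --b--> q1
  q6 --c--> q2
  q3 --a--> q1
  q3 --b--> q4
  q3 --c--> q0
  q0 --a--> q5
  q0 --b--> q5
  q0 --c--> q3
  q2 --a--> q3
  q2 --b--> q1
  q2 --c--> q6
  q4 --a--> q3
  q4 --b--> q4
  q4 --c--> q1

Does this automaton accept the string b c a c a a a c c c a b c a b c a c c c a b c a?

No

Trace: q1 -b-> q3 -c-> q0 -a-> q5 -c-> q0 -a-> q5 -a-> q6 -a-> q5 -c-> q0 -c-> q3 -c-> q0 -a-> q5 -b-> q5 -c-> q0 -a-> q5 -b-> q5 -c-> q0 -a-> q5 -c-> q0 -c-> q3 -c-> q0 -a-> q5 -b-> q5 -c-> q0 -a-> q5
End state q5 is not accepting.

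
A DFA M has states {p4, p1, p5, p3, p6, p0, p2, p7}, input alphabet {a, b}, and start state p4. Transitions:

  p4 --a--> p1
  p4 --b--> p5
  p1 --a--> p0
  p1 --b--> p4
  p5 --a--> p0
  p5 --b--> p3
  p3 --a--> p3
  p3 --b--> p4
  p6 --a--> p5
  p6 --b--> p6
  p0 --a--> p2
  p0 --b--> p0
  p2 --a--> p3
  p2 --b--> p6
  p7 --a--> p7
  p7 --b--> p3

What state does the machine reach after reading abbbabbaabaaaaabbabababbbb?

start at p4
read 'a': p4 → p1
read 'b': p1 → p4
read 'b': p4 → p5
read 'b': p5 → p3
read 'a': p3 → p3
read 'b': p3 → p4
read 'b': p4 → p5
read 'a': p5 → p0
read 'a': p0 → p2
read 'b': p2 → p6
read 'a': p6 → p5
read 'a': p5 → p0
read 'a': p0 → p2
read 'a': p2 → p3
read 'a': p3 → p3
read 'b': p3 → p4
read 'b': p4 → p5
read 'a': p5 → p0
read 'b': p0 → p0
read 'a': p0 → p2
read 'b': p2 → p6
read 'a': p6 → p5
read 'b': p5 → p3
read 'b': p3 → p4
read 'b': p4 → p5
read 'b': p5 → p3

p3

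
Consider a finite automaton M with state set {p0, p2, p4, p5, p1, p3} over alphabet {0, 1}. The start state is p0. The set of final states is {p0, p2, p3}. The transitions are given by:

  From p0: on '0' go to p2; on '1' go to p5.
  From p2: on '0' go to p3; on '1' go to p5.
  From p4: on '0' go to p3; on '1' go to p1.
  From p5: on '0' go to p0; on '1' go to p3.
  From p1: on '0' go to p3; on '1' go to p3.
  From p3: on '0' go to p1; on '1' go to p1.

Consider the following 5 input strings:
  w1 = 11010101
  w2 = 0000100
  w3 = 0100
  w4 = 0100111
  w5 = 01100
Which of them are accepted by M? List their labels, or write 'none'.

w1:
  start at p0
  read '1': p0 → p5
  read '1': p5 → p3
  read '0': p3 → p1
  read '1': p1 → p3
  read '0': p3 → p1
  read '1': p1 → p3
  read '0': p3 → p1
  read '1': p1 → p3
  end p3, accepted
w2:
  start at p0
  read '0': p0 → p2
  read '0': p2 → p3
  read '0': p3 → p1
  read '0': p1 → p3
  read '1': p3 → p1
  read '0': p1 → p3
  read '0': p3 → p1
  end p1, rejected
w3:
  start at p0
  read '0': p0 → p2
  read '1': p2 → p5
  read '0': p5 → p0
  read '0': p0 → p2
  end p2, accepted
w4:
  start at p0
  read '0': p0 → p2
  read '1': p2 → p5
  read '0': p5 → p0
  read '0': p0 → p2
  read '1': p2 → p5
  read '1': p5 → p3
  read '1': p3 → p1
  end p1, rejected
w5:
  start at p0
  read '0': p0 → p2
  read '1': p2 → p5
  read '1': p5 → p3
  read '0': p3 → p1
  read '0': p1 → p3
  end p3, accepted

w1, w3, w5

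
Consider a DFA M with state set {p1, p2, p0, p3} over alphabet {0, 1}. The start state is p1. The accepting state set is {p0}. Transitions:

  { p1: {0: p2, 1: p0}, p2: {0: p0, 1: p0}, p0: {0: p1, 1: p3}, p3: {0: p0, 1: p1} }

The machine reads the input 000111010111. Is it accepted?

No

Trace: p1 -0-> p2 -0-> p0 -0-> p1 -1-> p0 -1-> p3 -1-> p1 -0-> p2 -1-> p0 -0-> p1 -1-> p0 -1-> p3 -1-> p1
End state p1 is not accepting.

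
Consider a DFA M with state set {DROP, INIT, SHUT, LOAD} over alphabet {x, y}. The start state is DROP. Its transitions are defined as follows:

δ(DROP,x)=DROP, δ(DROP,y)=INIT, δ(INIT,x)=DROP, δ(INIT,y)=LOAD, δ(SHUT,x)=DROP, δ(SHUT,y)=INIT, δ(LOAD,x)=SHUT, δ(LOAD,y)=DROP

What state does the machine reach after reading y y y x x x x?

start at DROP
read 'y': DROP → INIT
read 'y': INIT → LOAD
read 'y': LOAD → DROP
read 'x': DROP → DROP
read 'x': DROP → DROP
read 'x': DROP → DROP
read 'x': DROP → DROP

DROP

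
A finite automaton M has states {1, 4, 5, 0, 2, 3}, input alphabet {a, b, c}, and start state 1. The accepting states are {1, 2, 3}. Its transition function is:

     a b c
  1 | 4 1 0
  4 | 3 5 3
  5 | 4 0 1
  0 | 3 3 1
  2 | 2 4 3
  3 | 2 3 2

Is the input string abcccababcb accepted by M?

Yes

Trace: 1 -a-> 4 -b-> 5 -c-> 1 -c-> 0 -c-> 1 -a-> 4 -b-> 5 -a-> 4 -b-> 5 -c-> 1 -b-> 1
End state 1 is accepting.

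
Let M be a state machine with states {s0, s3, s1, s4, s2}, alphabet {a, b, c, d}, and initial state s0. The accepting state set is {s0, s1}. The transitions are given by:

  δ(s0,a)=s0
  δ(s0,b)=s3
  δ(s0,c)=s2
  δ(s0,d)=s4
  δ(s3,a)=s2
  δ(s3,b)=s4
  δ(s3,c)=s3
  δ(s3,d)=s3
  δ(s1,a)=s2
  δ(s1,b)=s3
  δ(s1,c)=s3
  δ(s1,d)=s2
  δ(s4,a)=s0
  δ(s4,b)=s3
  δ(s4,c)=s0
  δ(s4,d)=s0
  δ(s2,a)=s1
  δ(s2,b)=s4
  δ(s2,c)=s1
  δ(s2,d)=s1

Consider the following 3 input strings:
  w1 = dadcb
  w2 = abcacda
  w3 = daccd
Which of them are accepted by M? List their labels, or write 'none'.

w1: s0 → s4 → s0 → s4 → s0 → s3  → end s3, rejected
w2: s0 → s0 → s3 → s3 → s2 → s1 → s2 → s1  → end s1, accepted
w3: s0 → s4 → s0 → s2 → s1 → s2  → end s2, rejected

w2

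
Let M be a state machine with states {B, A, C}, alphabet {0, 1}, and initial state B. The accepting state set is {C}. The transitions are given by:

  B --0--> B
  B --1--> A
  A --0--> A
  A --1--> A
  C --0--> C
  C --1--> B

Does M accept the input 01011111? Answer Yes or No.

start at B
read '0': B → B
read '1': B → A
read '0': A → A
read '1': A → A
read '1': A → A
read '1': A → A
read '1': A → A
read '1': A → A
End state A is not accepting.

No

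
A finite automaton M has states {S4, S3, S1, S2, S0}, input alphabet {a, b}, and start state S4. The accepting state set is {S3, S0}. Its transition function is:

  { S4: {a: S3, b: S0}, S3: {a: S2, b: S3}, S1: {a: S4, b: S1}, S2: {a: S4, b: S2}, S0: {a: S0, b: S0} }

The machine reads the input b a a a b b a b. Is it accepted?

Trace: S4 -b-> S0 -a-> S0 -a-> S0 -a-> S0 -b-> S0 -b-> S0 -a-> S0 -b-> S0
End state S0 is accepting.

Yes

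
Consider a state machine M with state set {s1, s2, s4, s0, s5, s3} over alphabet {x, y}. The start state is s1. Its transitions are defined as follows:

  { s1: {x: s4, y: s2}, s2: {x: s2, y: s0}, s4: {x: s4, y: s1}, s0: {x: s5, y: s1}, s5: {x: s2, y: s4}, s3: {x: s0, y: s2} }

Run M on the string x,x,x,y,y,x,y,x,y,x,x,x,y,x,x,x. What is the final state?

s4

Trace: s1 -x-> s4 -x-> s4 -x-> s4 -y-> s1 -y-> s2 -x-> s2 -y-> s0 -x-> s5 -y-> s4 -x-> s4 -x-> s4 -x-> s4 -y-> s1 -x-> s4 -x-> s4 -x-> s4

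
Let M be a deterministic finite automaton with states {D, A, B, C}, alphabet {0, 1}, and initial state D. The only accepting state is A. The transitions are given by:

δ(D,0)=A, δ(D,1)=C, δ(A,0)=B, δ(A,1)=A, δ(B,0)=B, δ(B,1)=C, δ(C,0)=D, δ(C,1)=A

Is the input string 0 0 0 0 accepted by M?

D → A → B → B → B
End state B is not accepting.

No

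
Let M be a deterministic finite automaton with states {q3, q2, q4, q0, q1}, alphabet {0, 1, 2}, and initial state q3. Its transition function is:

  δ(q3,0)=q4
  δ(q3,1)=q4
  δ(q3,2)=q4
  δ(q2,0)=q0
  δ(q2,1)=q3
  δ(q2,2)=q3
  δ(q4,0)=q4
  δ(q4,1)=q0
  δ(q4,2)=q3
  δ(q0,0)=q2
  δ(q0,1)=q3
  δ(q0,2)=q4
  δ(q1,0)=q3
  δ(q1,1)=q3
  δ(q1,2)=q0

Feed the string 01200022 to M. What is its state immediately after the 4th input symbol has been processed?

start at q3
read '0': q3 → q4
read '1': q4 → q0
read '2': q0 → q4
read '0': q4 → q4
After 4 symbols: q4.

q4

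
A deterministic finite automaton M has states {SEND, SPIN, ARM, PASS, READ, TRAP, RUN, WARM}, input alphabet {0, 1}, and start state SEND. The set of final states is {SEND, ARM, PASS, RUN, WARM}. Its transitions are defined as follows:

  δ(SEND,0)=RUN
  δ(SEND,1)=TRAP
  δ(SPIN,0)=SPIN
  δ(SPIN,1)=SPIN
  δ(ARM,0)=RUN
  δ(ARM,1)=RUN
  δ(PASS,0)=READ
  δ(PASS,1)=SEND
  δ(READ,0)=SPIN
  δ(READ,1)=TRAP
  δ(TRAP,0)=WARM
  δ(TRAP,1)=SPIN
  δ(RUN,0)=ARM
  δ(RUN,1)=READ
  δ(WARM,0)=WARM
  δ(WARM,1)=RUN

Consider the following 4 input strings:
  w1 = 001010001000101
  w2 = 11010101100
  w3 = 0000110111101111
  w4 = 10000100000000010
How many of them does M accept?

2

w1: Trace: SEND -0-> RUN -0-> ARM -1-> RUN -0-> ARM -1-> RUN -0-> ARM -0-> RUN -0-> ARM -1-> RUN -0-> ARM -0-> RUN -0-> ARM -1-> RUN -0-> ARM -1-> RUN  → end RUN, accepted
w2: Trace: SEND -1-> TRAP -1-> SPIN -0-> SPIN -1-> SPIN -0-> SPIN -1-> SPIN -0-> SPIN -1-> SPIN -1-> SPIN -0-> SPIN -0-> SPIN  → end SPIN, rejected
w3: Trace: SEND -0-> RUN -0-> ARM -0-> RUN -0-> ARM -1-> RUN -1-> READ -0-> SPIN -1-> SPIN -1-> SPIN -1-> SPIN -1-> SPIN -0-> SPIN -1-> SPIN -1-> SPIN -1-> SPIN -1-> SPIN  → end SPIN, rejected
w4: Trace: SEND -1-> TRAP -0-> WARM -0-> WARM -0-> WARM -0-> WARM -1-> RUN -0-> ARM -0-> RUN -0-> ARM -0-> RUN -0-> ARM -0-> RUN -0-> ARM -0-> RUN -0-> ARM -1-> RUN -0-> ARM  → end ARM, accepted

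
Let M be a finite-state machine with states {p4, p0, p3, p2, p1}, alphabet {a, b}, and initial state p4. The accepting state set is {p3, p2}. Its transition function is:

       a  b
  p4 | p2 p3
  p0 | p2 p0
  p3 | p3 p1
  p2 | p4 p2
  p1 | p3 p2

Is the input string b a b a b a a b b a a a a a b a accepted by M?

Yes

Trace: p4 -b-> p3 -a-> p3 -b-> p1 -a-> p3 -b-> p1 -a-> p3 -a-> p3 -b-> p1 -b-> p2 -a-> p4 -a-> p2 -a-> p4 -a-> p2 -a-> p4 -b-> p3 -a-> p3
End state p3 is accepting.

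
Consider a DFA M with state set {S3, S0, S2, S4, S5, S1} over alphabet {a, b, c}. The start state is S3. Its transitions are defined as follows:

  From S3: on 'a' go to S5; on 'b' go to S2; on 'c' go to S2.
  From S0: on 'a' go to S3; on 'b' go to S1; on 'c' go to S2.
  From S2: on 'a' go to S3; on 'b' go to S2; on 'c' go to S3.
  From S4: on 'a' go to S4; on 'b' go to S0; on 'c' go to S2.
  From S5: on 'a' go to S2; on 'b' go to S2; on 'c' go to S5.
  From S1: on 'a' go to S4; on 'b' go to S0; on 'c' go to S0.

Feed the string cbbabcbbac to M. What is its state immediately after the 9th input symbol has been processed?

S3

start at S3
read 'c': S3 → S2
read 'b': S2 → S2
read 'b': S2 → S2
read 'a': S2 → S3
read 'b': S3 → S2
read 'c': S2 → S3
read 'b': S3 → S2
read 'b': S2 → S2
read 'a': S2 → S3
After 9 symbols: S3.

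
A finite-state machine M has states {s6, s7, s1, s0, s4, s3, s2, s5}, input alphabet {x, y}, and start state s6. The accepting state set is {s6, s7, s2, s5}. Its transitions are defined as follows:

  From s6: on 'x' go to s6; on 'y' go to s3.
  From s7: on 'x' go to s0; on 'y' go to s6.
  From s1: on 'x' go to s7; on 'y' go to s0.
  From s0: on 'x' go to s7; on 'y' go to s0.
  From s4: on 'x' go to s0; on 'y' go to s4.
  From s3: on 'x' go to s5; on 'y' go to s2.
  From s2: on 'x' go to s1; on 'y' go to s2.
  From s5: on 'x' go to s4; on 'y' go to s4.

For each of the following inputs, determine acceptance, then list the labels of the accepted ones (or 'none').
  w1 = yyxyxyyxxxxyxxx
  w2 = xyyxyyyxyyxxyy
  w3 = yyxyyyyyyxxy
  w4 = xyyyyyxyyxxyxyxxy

w1: Trace: s6 -y-> s3 -y-> s2 -x-> s1 -y-> s0 -x-> s7 -y-> s6 -y-> s3 -x-> s5 -x-> s4 -x-> s0 -x-> s7 -y-> s6 -x-> s6 -x-> s6 -x-> s6  → end s6, accepted
w2: Trace: s6 -x-> s6 -y-> s3 -y-> s2 -x-> s1 -y-> s0 -y-> s0 -y-> s0 -x-> s7 -y-> s6 -y-> s3 -x-> s5 -x-> s4 -y-> s4 -y-> s4  → end s4, rejected
w3: Trace: s6 -y-> s3 -y-> s2 -x-> s1 -y-> s0 -y-> s0 -y-> s0 -y-> s0 -y-> s0 -y-> s0 -x-> s7 -x-> s0 -y-> s0  → end s0, rejected
w4: Trace: s6 -x-> s6 -y-> s3 -y-> s2 -y-> s2 -y-> s2 -y-> s2 -x-> s1 -y-> s0 -y-> s0 -x-> s7 -x-> s0 -y-> s0 -x-> s7 -y-> s6 -x-> s6 -x-> s6 -y-> s3  → end s3, rejected

w1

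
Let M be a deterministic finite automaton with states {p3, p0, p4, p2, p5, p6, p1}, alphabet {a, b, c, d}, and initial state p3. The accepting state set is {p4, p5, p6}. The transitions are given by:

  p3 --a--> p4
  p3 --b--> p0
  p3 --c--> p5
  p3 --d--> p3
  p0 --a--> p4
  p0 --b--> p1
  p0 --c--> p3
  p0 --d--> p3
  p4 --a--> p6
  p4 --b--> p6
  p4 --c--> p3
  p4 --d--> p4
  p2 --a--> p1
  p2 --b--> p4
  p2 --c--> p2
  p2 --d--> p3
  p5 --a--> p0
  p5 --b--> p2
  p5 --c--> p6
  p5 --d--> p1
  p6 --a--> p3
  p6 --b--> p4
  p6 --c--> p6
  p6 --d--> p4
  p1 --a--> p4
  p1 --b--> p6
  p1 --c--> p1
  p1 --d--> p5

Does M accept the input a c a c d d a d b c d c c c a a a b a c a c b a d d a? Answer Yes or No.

Yes

Trace: p3 -a-> p4 -c-> p3 -a-> p4 -c-> p3 -d-> p3 -d-> p3 -a-> p4 -d-> p4 -b-> p6 -c-> p6 -d-> p4 -c-> p3 -c-> p5 -c-> p6 -a-> p3 -a-> p4 -a-> p6 -b-> p4 -a-> p6 -c-> p6 -a-> p3 -c-> p5 -b-> p2 -a-> p1 -d-> p5 -d-> p1 -a-> p4
End state p4 is accepting.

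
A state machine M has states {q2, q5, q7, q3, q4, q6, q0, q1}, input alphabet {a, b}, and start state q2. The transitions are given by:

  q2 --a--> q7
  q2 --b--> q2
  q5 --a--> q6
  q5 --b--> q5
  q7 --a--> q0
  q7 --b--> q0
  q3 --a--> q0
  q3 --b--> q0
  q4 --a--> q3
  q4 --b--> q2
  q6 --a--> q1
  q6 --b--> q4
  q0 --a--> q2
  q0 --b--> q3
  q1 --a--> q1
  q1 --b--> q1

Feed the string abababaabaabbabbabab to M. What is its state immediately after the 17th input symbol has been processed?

Trace: q2 -a-> q7 -b-> q0 -a-> q2 -b-> q2 -a-> q7 -b-> q0 -a-> q2 -a-> q7 -b-> q0 -a-> q2 -a-> q7 -b-> q0 -b-> q3 -a-> q0 -b-> q3 -b-> q0 -a-> q2
After 17 symbols: q2.

q2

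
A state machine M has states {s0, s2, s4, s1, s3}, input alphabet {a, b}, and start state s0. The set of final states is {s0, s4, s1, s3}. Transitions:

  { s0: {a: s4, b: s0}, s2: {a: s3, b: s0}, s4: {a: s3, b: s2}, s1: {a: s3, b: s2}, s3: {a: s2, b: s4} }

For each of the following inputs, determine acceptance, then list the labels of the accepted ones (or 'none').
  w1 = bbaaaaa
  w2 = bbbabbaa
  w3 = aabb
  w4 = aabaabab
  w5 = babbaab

w2, w5

w1: Trace: s0 -b-> s0 -b-> s0 -a-> s4 -a-> s3 -a-> s2 -a-> s3 -a-> s2  → end s2, rejected
w2: Trace: s0 -b-> s0 -b-> s0 -b-> s0 -a-> s4 -b-> s2 -b-> s0 -a-> s4 -a-> s3  → end s3, accepted
w3: Trace: s0 -a-> s4 -a-> s3 -b-> s4 -b-> s2  → end s2, rejected
w4: Trace: s0 -a-> s4 -a-> s3 -b-> s4 -a-> s3 -a-> s2 -b-> s0 -a-> s4 -b-> s2  → end s2, rejected
w5: Trace: s0 -b-> s0 -a-> s4 -b-> s2 -b-> s0 -a-> s4 -a-> s3 -b-> s4  → end s4, accepted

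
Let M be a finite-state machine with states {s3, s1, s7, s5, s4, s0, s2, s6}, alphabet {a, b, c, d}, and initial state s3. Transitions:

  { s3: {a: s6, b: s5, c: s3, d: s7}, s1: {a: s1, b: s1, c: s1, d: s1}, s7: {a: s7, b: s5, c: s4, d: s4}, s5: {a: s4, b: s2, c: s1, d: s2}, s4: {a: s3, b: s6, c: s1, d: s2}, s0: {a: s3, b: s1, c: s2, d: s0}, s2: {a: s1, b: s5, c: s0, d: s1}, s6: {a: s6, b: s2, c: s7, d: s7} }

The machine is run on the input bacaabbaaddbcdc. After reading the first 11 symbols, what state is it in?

s3 → s5 → s4 → s1 → s1 → s1 → s1 → s1 → s1 → s1 → s1 → s1
After 11 symbols: s1.

s1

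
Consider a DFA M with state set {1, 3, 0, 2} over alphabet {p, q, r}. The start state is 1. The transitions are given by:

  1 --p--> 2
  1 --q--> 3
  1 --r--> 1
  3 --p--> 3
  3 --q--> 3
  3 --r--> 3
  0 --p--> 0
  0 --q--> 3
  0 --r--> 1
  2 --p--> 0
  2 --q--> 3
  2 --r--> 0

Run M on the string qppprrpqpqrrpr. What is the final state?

3

start at 1
read 'q': 1 → 3
read 'p': 3 → 3
read 'p': 3 → 3
read 'p': 3 → 3
read 'r': 3 → 3
read 'r': 3 → 3
read 'p': 3 → 3
read 'q': 3 → 3
read 'p': 3 → 3
read 'q': 3 → 3
read 'r': 3 → 3
read 'r': 3 → 3
read 'p': 3 → 3
read 'r': 3 → 3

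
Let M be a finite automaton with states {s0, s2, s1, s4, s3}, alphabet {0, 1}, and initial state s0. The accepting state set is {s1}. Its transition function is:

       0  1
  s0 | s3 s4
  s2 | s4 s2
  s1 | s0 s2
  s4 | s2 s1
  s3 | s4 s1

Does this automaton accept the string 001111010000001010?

No

Trace: s0 -0-> s3 -0-> s4 -1-> s1 -1-> s2 -1-> s2 -1-> s2 -0-> s4 -1-> s1 -0-> s0 -0-> s3 -0-> s4 -0-> s2 -0-> s4 -0-> s2 -1-> s2 -0-> s4 -1-> s1 -0-> s0
End state s0 is not accepting.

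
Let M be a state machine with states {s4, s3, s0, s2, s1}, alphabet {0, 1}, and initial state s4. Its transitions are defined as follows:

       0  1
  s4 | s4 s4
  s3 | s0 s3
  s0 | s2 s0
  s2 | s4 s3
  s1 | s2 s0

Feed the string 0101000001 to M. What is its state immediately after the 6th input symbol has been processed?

s4

start at s4
read '0': s4 → s4
read '1': s4 → s4
read '0': s4 → s4
read '1': s4 → s4
read '0': s4 → s4
read '0': s4 → s4
After 6 symbols: s4.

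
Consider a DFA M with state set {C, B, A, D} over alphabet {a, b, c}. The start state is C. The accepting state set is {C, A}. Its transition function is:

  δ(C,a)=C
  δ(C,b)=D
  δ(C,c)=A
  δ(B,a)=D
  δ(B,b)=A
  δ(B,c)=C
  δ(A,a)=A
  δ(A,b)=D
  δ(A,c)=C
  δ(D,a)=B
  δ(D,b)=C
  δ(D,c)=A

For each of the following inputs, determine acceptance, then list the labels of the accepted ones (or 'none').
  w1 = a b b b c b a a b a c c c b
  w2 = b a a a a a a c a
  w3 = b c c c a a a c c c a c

w1: C → C → D → C → D → A → D → B → D → C → C → A → C → A → D  → end D, rejected
w2: C → D → B → D → B → D → B → D → A → A  → end A, accepted
w3: C → D → A → C → A → A → A → A → C → A → C → C → A  → end A, accepted

w2, w3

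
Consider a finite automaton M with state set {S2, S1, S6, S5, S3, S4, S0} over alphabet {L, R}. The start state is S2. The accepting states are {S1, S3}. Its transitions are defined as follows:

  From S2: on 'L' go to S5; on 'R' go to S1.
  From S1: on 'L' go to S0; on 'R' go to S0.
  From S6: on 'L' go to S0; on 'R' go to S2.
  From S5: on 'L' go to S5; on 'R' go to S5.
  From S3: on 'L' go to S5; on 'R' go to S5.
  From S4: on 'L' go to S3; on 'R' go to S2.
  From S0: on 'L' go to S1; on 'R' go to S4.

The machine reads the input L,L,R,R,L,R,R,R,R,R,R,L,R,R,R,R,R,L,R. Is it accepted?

No

start at S2
read 'L': S2 → S5
read 'L': S5 → S5
read 'R': S5 → S5
read 'R': S5 → S5
read 'L': S5 → S5
read 'R': S5 → S5
read 'R': S5 → S5
read 'R': S5 → S5
read 'R': S5 → S5
read 'R': S5 → S5
read 'R': S5 → S5
read 'L': S5 → S5
read 'R': S5 → S5
read 'R': S5 → S5
read 'R': S5 → S5
read 'R': S5 → S5
read 'R': S5 → S5
read 'L': S5 → S5
read 'R': S5 → S5
End state S5 is not accepting.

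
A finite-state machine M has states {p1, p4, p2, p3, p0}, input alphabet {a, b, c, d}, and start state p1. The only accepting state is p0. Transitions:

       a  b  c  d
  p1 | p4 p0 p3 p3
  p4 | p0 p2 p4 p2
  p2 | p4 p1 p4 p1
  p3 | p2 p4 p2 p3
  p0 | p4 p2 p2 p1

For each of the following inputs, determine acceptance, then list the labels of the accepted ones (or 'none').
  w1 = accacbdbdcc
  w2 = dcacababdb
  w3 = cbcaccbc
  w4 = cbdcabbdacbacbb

w1: p1 → p4 → p4 → p4 → p0 → p2 → p1 → p3 → p4 → p2 → p4 → p4  → end p4, rejected
w2: p1 → p3 → p2 → p4 → p4 → p0 → p2 → p4 → p2 → p1 → p0  → end p0, accepted
w3: p1 → p3 → p4 → p4 → p0 → p2 → p4 → p2 → p4  → end p4, rejected
w4: p1 → p3 → p4 → p2 → p4 → p0 → p2 → p1 → p3 → p2 → p4 → p2 → p4 → p4 → p2 → p1  → end p1, rejected

w2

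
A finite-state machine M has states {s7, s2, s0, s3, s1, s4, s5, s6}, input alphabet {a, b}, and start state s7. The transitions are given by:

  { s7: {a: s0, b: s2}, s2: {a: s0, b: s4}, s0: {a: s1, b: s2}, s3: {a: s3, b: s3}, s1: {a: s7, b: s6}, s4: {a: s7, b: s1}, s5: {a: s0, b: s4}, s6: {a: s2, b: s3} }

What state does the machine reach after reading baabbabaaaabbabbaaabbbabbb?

s3

s7 → s2 → s0 → s1 → s6 → s3 → s3 → s3 → s3 → s3 → s3 → s3 → s3 → s3 → s3 → s3 → s3 → s3 → s3 → s3 → s3 → s3 → s3 → s3 → s3 → s3 → s3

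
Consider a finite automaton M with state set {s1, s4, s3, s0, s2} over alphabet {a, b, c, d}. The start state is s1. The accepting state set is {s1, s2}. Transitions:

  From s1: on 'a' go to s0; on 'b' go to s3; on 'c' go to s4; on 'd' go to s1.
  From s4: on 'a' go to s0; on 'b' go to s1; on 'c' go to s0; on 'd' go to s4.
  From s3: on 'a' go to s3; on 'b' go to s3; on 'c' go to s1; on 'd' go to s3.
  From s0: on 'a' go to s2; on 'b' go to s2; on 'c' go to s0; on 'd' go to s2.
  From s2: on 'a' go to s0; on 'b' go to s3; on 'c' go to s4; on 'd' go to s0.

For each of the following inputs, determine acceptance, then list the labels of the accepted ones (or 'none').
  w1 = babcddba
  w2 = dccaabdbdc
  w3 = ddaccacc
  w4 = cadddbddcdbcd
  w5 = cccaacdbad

w1: s1 → s3 → s3 → s3 → s1 → s1 → s1 → s3 → s3  → end s3, rejected
w2: s1 → s1 → s4 → s0 → s2 → s0 → s2 → s0 → s2 → s0 → s0  → end s0, rejected
w3: s1 → s1 → s1 → s0 → s0 → s0 → s2 → s4 → s0  → end s0, rejected
w4: s1 → s4 → s0 → s2 → s0 → s2 → s3 → s3 → s3 → s1 → s1 → s3 → s1 → s1  → end s1, accepted
w5: s1 → s4 → s0 → s0 → s2 → s0 → s0 → s2 → s3 → s3 → s3  → end s3, rejected

w4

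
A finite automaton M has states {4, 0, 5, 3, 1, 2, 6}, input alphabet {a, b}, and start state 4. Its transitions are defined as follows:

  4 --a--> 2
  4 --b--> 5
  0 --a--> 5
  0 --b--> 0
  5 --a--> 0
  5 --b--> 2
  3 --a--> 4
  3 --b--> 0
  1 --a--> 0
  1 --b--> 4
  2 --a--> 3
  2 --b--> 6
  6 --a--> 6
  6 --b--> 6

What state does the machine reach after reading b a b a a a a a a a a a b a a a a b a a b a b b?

Trace: 4 -b-> 5 -a-> 0 -b-> 0 -a-> 5 -a-> 0 -a-> 5 -a-> 0 -a-> 5 -a-> 0 -a-> 5 -a-> 0 -a-> 5 -b-> 2 -a-> 3 -a-> 4 -a-> 2 -a-> 3 -b-> 0 -a-> 5 -a-> 0 -b-> 0 -a-> 5 -b-> 2 -b-> 6

6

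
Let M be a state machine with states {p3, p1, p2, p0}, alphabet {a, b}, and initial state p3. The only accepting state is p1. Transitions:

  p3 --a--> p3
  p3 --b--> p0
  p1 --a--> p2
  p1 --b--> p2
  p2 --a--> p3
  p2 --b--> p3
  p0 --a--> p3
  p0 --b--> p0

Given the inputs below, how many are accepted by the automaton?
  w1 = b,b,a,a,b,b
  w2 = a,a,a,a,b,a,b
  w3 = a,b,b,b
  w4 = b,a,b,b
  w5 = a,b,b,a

w1: Trace: p3 -b-> p0 -b-> p0 -a-> p3 -a-> p3 -b-> p0 -b-> p0  → end p0, rejected
w2: Trace: p3 -a-> p3 -a-> p3 -a-> p3 -a-> p3 -b-> p0 -a-> p3 -b-> p0  → end p0, rejected
w3: Trace: p3 -a-> p3 -b-> p0 -b-> p0 -b-> p0  → end p0, rejected
w4: Trace: p3 -b-> p0 -a-> p3 -b-> p0 -b-> p0  → end p0, rejected
w5: Trace: p3 -a-> p3 -b-> p0 -b-> p0 -a-> p3  → end p3, rejected

0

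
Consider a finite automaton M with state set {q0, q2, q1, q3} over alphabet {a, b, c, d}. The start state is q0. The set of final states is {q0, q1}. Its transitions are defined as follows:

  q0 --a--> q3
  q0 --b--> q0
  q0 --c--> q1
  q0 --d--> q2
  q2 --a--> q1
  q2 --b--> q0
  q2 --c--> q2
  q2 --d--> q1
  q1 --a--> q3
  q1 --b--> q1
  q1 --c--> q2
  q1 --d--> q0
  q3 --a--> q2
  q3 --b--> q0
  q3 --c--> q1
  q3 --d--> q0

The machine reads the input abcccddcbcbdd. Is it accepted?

Yes

start at q0
read 'a': q0 → q3
read 'b': q3 → q0
read 'c': q0 → q1
read 'c': q1 → q2
read 'c': q2 → q2
read 'd': q2 → q1
read 'd': q1 → q0
read 'c': q0 → q1
read 'b': q1 → q1
read 'c': q1 → q2
read 'b': q2 → q0
read 'd': q0 → q2
read 'd': q2 → q1
End state q1 is accepting.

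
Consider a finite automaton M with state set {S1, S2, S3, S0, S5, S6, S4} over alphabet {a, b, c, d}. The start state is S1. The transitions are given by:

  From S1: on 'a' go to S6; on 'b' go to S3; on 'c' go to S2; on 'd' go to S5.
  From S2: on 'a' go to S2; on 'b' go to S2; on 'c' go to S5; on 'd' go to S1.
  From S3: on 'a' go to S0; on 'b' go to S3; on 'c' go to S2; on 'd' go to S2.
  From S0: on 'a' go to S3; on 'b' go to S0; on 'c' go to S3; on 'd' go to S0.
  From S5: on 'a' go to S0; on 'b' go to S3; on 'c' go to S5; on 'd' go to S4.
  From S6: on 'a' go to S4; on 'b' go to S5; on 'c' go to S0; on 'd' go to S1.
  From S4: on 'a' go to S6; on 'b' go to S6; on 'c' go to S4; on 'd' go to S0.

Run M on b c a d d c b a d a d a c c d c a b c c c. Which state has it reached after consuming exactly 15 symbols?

S4

S1 → S3 → S2 → S2 → S1 → S5 → S5 → S3 → S0 → S0 → S3 → S2 → S2 → S5 → S5 → S4
After 15 symbols: S4.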